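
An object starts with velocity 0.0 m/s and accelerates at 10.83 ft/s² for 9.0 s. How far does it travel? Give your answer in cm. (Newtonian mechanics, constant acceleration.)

a = 10.83 ft/s² × 0.3048 = 3.30098 m/s²
d = v₀ × t + ½ × a × t² = 0.0 × 9.0 + 0.5 × 3.30098 × 9.0² = 133.69 m
d = 133.69 m / 0.01 = 13370 cm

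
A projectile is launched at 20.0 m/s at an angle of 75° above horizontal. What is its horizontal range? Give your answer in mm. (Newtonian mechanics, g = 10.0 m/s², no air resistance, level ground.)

R = v₀² × sin(2θ) / g = 20.0² × sin(2 × 75°) / 10.0 = 400.0 × 0.5 / 10.0 = 20.0 m
R = 20.0 m / 0.001 = 20000 mm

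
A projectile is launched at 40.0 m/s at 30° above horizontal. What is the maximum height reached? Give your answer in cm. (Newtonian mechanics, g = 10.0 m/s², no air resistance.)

H = v₀² × sin²(θ) / (2g) = 40.0² × sin(30°)² / (2 × 10.0) = 1600.0 × 0.25 / 20.0 = 20.0 m
H = 20.0 m / 0.01 = 2000 cm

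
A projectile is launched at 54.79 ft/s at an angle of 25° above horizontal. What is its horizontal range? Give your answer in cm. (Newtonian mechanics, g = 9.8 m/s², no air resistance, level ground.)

v₀ = 54.79 ft/s × 0.3048 = 16.7 m/s
R = v₀² × sin(2θ) / g = 16.7² × sin(2 × 25°) / 9.8 = 278.89 × 0.766044 / 9.8 = 21.8002 m
R = 21.8002 m / 0.01 = 2180 cm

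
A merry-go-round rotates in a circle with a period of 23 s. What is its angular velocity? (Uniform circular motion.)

ω = 2π/T = 2π/23 = 0.2732 rad/s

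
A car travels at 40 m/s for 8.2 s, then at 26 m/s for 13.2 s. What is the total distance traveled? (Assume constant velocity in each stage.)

d₁ = v₁t₁ = 40 × 8.2 = 328.0 m
d₂ = v₂t₂ = 26 × 13.2 = 343.2 m
d_total = 328.0 + 343.2 = 671.2 m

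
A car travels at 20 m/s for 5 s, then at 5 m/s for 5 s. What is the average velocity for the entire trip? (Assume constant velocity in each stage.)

d₁ = v₁t₁ = 20 × 5 = 100 m
d₂ = v₂t₂ = 5 × 5 = 25 m
d_total = 125 m, t_total = 10 s
v_avg = d_total/t_total = 125/10 = 12.5 m/s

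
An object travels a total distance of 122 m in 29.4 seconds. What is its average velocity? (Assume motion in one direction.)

v_avg = Δd / Δt = 122 / 29.4 = 4.15 m/s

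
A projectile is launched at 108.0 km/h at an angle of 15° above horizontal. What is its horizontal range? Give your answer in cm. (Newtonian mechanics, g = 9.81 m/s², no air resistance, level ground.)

v₀ = 108.0 km/h × 0.2777777777777778 = 30.0 m/s
R = v₀² × sin(2θ) / g = 30.0² × sin(2 × 15°) / 9.81 = 900.0 × 0.5 / 9.81 = 45.8716 m
R = 45.8716 m / 0.01 = 4587 cm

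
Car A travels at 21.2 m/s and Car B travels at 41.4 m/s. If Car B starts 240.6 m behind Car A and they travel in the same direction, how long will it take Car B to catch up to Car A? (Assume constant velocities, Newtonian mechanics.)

Relative speed: v_rel = 41.4 - 21.2 = 20.2 m/s
Time to catch: t = d₀/v_rel = 240.6/20.2 = 11.91 s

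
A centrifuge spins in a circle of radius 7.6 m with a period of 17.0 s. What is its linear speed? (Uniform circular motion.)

v = 2πr/T = 2π×7.6/17.0 = 2.81 m/s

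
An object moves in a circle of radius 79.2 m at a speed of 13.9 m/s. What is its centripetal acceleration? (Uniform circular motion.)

a_c = v²/r = 13.9²/79.2 = 193.21/79.2 = 2.44 m/s²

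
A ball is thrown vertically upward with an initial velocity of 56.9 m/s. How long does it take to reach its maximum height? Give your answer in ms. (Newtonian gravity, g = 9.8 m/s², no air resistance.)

t_up = v₀ / g = 56.9 / 9.8 = 5.80612 s
t_up = 5.80612 s / 0.001 = 5806 ms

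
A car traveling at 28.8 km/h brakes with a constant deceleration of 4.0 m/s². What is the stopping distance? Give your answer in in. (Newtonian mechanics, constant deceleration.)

v₀ = 28.8 km/h × 0.2777777777777778 = 8.0 m/s
d = v₀² / (2a) = 8.0² / (2 × 4.0) = 64.0 / 8.0 = 8.0 m
d = 8.0 m / 0.0254 = 315.0 in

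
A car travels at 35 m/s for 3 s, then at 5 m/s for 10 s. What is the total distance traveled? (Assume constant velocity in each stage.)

d₁ = v₁t₁ = 35 × 3 = 105 m
d₂ = v₂t₂ = 5 × 10 = 50 m
d_total = 105 + 50 = 155 m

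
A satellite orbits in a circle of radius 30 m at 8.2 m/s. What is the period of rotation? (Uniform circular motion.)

T = 2πr/v = 2π×30/8.2 = 22.99 s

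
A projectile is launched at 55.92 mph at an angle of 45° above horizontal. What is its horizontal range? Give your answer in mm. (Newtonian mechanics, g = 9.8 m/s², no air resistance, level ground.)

v₀ = 55.92 mph × 0.44704 = 24.9985 m/s
R = v₀² × sin(2θ) / g = 24.9985² × sin(2 × 45°) / 9.8 = 624.925 × 1.0 / 9.8 = 63.7679 m
R = 63.7679 m / 0.001 = 63770 mm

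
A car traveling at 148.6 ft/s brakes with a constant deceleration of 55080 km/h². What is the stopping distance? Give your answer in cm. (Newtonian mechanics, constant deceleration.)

v₀ = 148.6 ft/s × 0.3048 = 45.2933 m/s
a = 55080 km/h² × 7.716049382716049e-05 = 4.25 m/s²
d = v₀² / (2a) = 45.2933² / (2 × 4.25) = 2051.48 / 8.5 = 241.351 m
d = 241.351 m / 0.01 = 24140 cm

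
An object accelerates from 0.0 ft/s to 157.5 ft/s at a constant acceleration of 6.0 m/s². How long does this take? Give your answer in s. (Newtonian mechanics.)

v₀ = 0.0 ft/s × 0.3048 = 0.0 m/s
v = 157.5 ft/s × 0.3048 = 48.006 m/s
t = (v - v₀) / a = (48.006 - 0.0) / 6.0 = 8.001 s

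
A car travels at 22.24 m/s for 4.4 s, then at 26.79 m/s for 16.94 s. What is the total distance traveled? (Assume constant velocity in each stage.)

d₁ = v₁t₁ = 22.24 × 4.4 = 97.856 m
d₂ = v₂t₂ = 26.79 × 16.94 = 453.8226 m
d_total = 97.856 + 453.8226 = 551.68 m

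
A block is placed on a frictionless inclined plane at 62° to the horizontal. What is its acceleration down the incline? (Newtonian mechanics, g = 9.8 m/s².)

a = g sin(θ) = 9.8 × sin(62°) = 9.8 × 0.8829 = 8.65 m/s²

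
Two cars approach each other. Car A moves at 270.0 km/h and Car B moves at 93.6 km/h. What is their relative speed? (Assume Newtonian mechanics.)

v_rel = v_A + v_B = 270.0 + 93.6 = 363.6 km/h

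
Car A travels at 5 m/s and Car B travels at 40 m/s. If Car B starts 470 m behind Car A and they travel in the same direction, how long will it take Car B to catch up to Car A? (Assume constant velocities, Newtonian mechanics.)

Relative speed: v_rel = 40 - 5 = 35 m/s
Time to catch: t = d₀/v_rel = 470/35 = 13.43 s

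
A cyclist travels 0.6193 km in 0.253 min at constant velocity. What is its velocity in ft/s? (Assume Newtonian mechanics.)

d = 0.6193 km × 1000.0 = 619.3 m
t = 0.253 min × 60.0 = 15.18 s
v = d / t = 619.3 / 15.18 = 40.7971 m/s
v = 40.7971 m/s / 0.3048 = 133.8 ft/s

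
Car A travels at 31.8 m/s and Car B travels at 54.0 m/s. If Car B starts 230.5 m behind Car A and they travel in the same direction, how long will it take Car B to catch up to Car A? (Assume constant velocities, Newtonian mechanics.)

Relative speed: v_rel = 54.0 - 31.8 = 22.2 m/s
Time to catch: t = d₀/v_rel = 230.5/22.2 = 10.38 s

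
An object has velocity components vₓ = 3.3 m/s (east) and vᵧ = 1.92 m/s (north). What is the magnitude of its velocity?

|v| = √(vₓ² + vᵧ²) = √(3.3² + 1.92²) = √(14.5764) = 3.82 m/s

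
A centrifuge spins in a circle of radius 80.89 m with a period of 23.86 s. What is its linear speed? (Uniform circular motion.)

v = 2πr/T = 2π×80.89/23.86 = 21.3 m/s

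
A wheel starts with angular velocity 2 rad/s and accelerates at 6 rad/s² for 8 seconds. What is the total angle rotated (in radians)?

θ = ω₀t + ½αt² = 2×8 + ½×6×8² = 208.0 rad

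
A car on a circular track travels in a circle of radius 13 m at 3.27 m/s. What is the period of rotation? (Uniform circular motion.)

T = 2πr/v = 2π×13/3.27 = 24.98 s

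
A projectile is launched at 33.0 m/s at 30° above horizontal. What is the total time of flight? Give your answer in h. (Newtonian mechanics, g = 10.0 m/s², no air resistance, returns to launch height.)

T = 2 × v₀ × sin(θ) / g = 2 × 33.0 × sin(30°) / 10.0 = 2 × 33.0 × 0.5 / 10.0 = 3.3 s
T = 3.3 s / 3600.0 = 0.0009167 h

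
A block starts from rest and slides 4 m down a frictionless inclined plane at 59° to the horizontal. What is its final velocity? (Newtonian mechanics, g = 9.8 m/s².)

a = g sin(θ) = 9.8 × sin(59°) = 8.4002 m/s²
v = √(2ad) = √(2 × 8.4002 × 4) = 8.2 m/s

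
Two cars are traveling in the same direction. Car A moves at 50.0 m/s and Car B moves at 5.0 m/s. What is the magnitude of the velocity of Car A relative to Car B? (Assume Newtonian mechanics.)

v_rel = |v_A - v_B| = |50.0 - 5.0| = 45.0 m/s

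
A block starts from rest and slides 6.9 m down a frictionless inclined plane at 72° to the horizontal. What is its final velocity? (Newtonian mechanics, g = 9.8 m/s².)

a = g sin(θ) = 9.8 × sin(72°) = 9.3204 m/s²
v = √(2ad) = √(2 × 9.3204 × 6.9) = 11.34 m/s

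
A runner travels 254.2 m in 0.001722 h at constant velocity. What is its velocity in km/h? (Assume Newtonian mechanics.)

t = 0.001722 h × 3600.0 = 6.1992 s
v = d / t = 254.2 / 6.1992 = 41.0053 m/s
v = 41.0053 m/s / 0.2777777777777778 = 147.6 km/h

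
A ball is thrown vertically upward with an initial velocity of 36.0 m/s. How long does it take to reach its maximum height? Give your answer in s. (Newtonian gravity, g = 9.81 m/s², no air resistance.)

t_up = v₀ / g = 36.0 / 9.81 = 3.67 s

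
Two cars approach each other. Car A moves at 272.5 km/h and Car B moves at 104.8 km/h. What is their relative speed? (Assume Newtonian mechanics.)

v_rel = v_A + v_B = 272.5 + 104.8 = 377.3 km/h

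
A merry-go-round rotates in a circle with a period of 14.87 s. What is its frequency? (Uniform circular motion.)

f = 1/T = 1/14.87 = 0.0672 Hz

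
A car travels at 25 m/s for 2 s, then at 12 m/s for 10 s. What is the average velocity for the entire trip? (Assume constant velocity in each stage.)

d₁ = v₁t₁ = 25 × 2 = 50 m
d₂ = v₂t₂ = 12 × 10 = 120 m
d_total = 170 m, t_total = 12 s
v_avg = d_total/t_total = 170/12 = 14.17 m/s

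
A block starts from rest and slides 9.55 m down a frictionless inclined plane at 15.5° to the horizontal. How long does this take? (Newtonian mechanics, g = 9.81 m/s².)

a = g sin(θ) = 9.81 × sin(15.5°) = 2.6216 m/s²
t = √(2d/a) = √(2 × 9.55 / 2.6216) = 2.7 s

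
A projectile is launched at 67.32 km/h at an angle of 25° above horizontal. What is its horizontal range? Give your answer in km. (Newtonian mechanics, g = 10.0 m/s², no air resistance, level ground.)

v₀ = 67.32 km/h × 0.2777777777777778 = 18.7 m/s
R = v₀² × sin(2θ) / g = 18.7² × sin(2 × 25°) / 10.0 = 349.69 × 0.766044 / 10.0 = 26.7878 m
R = 26.7878 m / 1000.0 = 0.02679 km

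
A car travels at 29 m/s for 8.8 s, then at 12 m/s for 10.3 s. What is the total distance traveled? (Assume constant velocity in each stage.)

d₁ = v₁t₁ = 29 × 8.8 = 255.2 m
d₂ = v₂t₂ = 12 × 10.3 = 123.6 m
d_total = 255.2 + 123.6 = 378.8 m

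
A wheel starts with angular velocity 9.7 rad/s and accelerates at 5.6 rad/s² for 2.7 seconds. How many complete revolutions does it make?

θ = ω₀t + ½αt² = 9.7×2.7 + ½×5.6×2.7² = 46.602 rad
Total revolutions = θ/(2π) = 46.602/(2π) = 7.42
Complete revolutions = ⌊7.42⌋ = 7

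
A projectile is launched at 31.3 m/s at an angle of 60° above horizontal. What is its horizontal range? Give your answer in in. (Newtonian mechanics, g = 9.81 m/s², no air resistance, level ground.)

R = v₀² × sin(2θ) / g = 31.3² × sin(2 × 60°) / 9.81 = 979.69 × 0.866025 / 9.81 = 86.4869 m
R = 86.4869 m / 0.0254 = 3405 in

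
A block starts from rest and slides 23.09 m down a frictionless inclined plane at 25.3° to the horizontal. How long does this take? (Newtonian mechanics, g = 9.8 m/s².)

a = g sin(θ) = 9.8 × sin(25.3°) = 4.1881 m/s²
t = √(2d/a) = √(2 × 23.09 / 4.1881) = 3.32 s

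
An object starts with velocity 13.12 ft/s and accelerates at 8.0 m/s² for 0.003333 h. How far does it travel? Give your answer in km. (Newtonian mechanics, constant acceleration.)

v₀ = 13.12 ft/s × 0.3048 = 3.99898 m/s
t = 0.003333 h × 3600.0 = 11.9988 s
d = v₀ × t + ½ × a × t² = 3.99898 × 11.9988 + 0.5 × 8.0 × 11.9988² = 623.868 m
d = 623.868 m / 1000.0 = 0.6239 km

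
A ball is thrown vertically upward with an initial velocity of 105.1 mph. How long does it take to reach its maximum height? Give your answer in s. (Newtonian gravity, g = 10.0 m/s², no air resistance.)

v₀ = 105.1 mph × 0.44704 = 46.9839 m/s
t_up = v₀ / g = 46.9839 / 10.0 = 4.698 s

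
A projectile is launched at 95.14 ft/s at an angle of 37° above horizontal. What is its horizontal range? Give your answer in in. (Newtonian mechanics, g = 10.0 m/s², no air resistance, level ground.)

v₀ = 95.14 ft/s × 0.3048 = 28.9987 m/s
R = v₀² × sin(2θ) / g = 28.9987² × sin(2 × 37°) / 10.0 = 840.925 × 0.961262 / 10.0 = 80.8349 m
R = 80.8349 m / 0.0254 = 3182 in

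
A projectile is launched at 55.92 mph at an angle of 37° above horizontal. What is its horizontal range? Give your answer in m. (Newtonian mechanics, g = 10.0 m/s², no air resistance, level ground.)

v₀ = 55.92 mph × 0.44704 = 24.9985 m/s
R = v₀² × sin(2θ) / g = 24.9985² × sin(2 × 37°) / 10.0 = 624.925 × 0.961262 / 10.0 = 60.07 m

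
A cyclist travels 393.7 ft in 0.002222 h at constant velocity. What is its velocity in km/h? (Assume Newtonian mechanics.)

d = 393.7 ft × 0.3048 = 120.0 m
t = 0.002222 h × 3600.0 = 7.9992 s
v = d / t = 120.0 / 7.9992 = 15.0015 m/s
v = 15.0015 m/s / 0.2777777777777778 = 54.01 km/h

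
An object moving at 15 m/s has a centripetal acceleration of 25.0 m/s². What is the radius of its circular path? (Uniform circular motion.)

r = v²/a_c = 15²/25.0 = 9.0 m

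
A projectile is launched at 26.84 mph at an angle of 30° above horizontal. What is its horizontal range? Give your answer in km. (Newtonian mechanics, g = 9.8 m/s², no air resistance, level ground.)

v₀ = 26.84 mph × 0.44704 = 11.9986 m/s
R = v₀² × sin(2θ) / g = 11.9986² × sin(2 × 30°) / 9.8 = 143.966 × 0.866025 / 9.8 = 12.7223 m
R = 12.7223 m / 1000.0 = 0.01272 km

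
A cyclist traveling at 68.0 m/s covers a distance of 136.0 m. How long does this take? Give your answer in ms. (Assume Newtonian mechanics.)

t = d / v = 136.0 / 68.0 = 2.0 s
t = 2.0 s / 0.001 = 2000 ms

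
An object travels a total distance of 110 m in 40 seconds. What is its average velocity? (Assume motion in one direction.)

v_avg = Δd / Δt = 110 / 40 = 2.75 m/s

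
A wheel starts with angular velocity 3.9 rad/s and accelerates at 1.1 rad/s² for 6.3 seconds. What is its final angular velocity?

ω = ω₀ + αt = 3.9 + 1.1 × 6.3 = 10.83 rad/s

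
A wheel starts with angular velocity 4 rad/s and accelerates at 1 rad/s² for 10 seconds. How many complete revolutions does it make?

θ = ω₀t + ½αt² = 4×10 + ½×1×10² = 90.0 rad
Total revolutions = θ/(2π) = 90.0/(2π) = 14.32
Complete revolutions = ⌊14.32⌋ = 14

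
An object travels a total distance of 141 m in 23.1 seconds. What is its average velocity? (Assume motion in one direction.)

v_avg = Δd / Δt = 141 / 23.1 = 6.1 m/s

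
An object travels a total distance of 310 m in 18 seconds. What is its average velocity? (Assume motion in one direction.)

v_avg = Δd / Δt = 310 / 18 = 17.22 m/s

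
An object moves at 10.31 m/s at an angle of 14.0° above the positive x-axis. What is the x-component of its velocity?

vₓ = v cos(θ) = 10.31 × cos(14.0°) = 10.0 m/s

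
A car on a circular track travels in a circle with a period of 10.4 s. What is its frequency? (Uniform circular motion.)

f = 1/T = 1/10.4 = 0.0962 Hz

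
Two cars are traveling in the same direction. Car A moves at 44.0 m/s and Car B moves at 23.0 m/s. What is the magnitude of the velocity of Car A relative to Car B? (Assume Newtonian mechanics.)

v_rel = |v_A - v_B| = |44.0 - 23.0| = 21.0 m/s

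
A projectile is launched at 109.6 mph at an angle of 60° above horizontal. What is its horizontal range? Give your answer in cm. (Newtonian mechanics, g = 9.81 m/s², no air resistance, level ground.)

v₀ = 109.6 mph × 0.44704 = 48.9956 m/s
R = v₀² × sin(2θ) / g = 48.9956² × sin(2 × 60°) / 9.81 = 2400.57 × 0.866025 / 9.81 = 211.922 m
R = 211.922 m / 0.01 = 21190 cm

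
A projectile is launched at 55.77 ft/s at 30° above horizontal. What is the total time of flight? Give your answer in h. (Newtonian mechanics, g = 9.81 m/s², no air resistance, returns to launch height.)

v₀ = 55.77 ft/s × 0.3048 = 16.9987 m/s
T = 2 × v₀ × sin(θ) / g = 2 × 16.9987 × sin(30°) / 9.81 = 2 × 16.9987 × 0.5 / 9.81 = 1.73279 s
T = 1.73279 s / 3600.0 = 0.0004813 h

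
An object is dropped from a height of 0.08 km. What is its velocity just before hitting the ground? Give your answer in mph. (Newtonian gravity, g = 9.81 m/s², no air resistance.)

h = 0.08 km × 1000.0 = 80.0 m
v = √(2gh) = √(2 × 9.81 × 80.0) = 39.6182 m/s
v = 39.6182 m/s / 0.44704 = 88.62 mph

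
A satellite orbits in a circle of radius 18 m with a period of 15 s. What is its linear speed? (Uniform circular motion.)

v = 2πr/T = 2π×18/15 = 7.54 m/s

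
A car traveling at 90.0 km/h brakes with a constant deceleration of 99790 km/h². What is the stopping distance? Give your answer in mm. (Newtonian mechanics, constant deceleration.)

v₀ = 90.0 km/h × 0.2777777777777778 = 25.0 m/s
a = 99790 km/h² × 7.716049382716049e-05 = 7.69985 m/s²
d = v₀² / (2a) = 25.0² / (2 × 7.69985) = 625.0 / 15.3997 = 40.5852 m
d = 40.5852 m / 0.001 = 40590 mm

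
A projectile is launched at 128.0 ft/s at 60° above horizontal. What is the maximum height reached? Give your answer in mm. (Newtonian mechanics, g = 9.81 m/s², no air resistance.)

v₀ = 128.0 ft/s × 0.3048 = 39.0144 m/s
H = v₀² × sin²(θ) / (2g) = 39.0144² × sin(60°)² / (2 × 9.81) = 1522.123 × 0.75 / 19.62 = 58.18513 m
H = 58.18513 m / 0.001 = 58190 mm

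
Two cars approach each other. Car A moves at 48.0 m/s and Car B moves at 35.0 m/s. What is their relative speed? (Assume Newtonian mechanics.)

v_rel = v_A + v_B = 48.0 + 35.0 = 83.0 m/s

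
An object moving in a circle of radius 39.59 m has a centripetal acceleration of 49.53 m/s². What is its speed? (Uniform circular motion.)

v = √(a_c × r) = √(49.53 × 39.59) = 44.28 m/s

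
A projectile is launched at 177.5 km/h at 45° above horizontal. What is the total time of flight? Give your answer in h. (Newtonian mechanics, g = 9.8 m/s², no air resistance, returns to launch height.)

v₀ = 177.5 km/h × 0.2777777777777778 = 49.3056 m/s
T = 2 × v₀ × sin(θ) / g = 2 × 49.3056 × sin(45°) / 9.8 = 2 × 49.3056 × 0.707107 / 9.8 = 7.11517 s
T = 7.11517 s / 3600.0 = 0.001976 h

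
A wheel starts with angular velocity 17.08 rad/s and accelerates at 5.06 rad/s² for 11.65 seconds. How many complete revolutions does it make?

θ = ω₀t + ½αt² = 17.08×11.65 + ½×5.06×11.65² = 542.359925 rad
Total revolutions = θ/(2π) = 542.359925/(2π) = 86.32
Complete revolutions = ⌊86.32⌋ = 86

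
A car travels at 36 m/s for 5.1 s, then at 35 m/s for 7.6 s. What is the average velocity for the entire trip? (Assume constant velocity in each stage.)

d₁ = v₁t₁ = 36 × 5.1 = 183.6 m
d₂ = v₂t₂ = 35 × 7.6 = 266.0 m
d_total = 449.6 m, t_total = 12.7 s
v_avg = d_total/t_total = 449.6/12.7 = 35.4 m/s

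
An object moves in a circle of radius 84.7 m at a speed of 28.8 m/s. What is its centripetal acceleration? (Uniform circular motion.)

a_c = v²/r = 28.8²/84.7 = 829.44/84.7 = 9.79 m/s²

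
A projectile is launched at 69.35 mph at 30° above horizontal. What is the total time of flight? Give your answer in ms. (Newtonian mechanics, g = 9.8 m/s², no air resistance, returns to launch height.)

v₀ = 69.35 mph × 0.44704 = 31.0022 m/s
T = 2 × v₀ × sin(θ) / g = 2 × 31.0022 × sin(30°) / 9.8 = 2 × 31.0022 × 0.5 / 9.8 = 3.16349 s
T = 3.16349 s / 0.001 = 3163 ms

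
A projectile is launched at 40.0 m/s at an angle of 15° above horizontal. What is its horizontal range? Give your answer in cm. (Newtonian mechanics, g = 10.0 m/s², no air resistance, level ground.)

R = v₀² × sin(2θ) / g = 40.0² × sin(2 × 15°) / 10.0 = 1600.0 × 0.5 / 10.0 = 80.0 m
R = 80.0 m / 0.01 = 8000 cm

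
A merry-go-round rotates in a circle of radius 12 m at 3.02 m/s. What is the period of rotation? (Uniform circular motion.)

T = 2πr/v = 2π×12/3.02 = 24.97 s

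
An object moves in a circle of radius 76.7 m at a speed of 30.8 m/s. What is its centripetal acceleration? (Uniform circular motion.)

a_c = v²/r = 30.8²/76.7 = 948.64/76.7 = 12.37 m/s²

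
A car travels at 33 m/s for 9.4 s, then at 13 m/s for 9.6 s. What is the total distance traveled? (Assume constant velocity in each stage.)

d₁ = v₁t₁ = 33 × 9.4 = 310.2 m
d₂ = v₂t₂ = 13 × 9.6 = 124.8 m
d_total = 310.2 + 124.8 = 435.0 m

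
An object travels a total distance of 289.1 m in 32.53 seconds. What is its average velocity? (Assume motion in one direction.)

v_avg = Δd / Δt = 289.1 / 32.53 = 8.89 m/s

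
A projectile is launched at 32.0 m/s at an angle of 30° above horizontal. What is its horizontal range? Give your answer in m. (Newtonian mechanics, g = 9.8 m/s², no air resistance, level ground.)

R = v₀² × sin(2θ) / g = 32.0² × sin(2 × 30°) / 9.8 = 1024.0 × 0.866025 / 9.8 = 90.49 m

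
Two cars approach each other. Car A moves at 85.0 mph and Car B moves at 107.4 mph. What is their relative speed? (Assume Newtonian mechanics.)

v_rel = v_A + v_B = 85.0 + 107.4 = 192.4 mph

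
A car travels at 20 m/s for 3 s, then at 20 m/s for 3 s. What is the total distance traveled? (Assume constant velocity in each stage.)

d₁ = v₁t₁ = 20 × 3 = 60 m
d₂ = v₂t₂ = 20 × 3 = 60 m
d_total = 60 + 60 = 120 m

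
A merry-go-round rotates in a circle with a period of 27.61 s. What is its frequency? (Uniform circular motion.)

f = 1/T = 1/27.61 = 0.0362 Hz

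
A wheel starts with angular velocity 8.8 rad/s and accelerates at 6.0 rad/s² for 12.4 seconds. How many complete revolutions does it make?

θ = ω₀t + ½αt² = 8.8×12.4 + ½×6.0×12.4² = 570.4 rad
Total revolutions = θ/(2π) = 570.4/(2π) = 90.78
Complete revolutions = ⌊90.78⌋ = 90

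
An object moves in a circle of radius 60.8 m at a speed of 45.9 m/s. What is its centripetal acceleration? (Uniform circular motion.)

a_c = v²/r = 45.9²/60.8 = 2106.81/60.8 = 34.65 m/s²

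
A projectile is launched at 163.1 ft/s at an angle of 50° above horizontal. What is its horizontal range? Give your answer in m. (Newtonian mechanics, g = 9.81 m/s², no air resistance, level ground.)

v₀ = 163.1 ft/s × 0.3048 = 49.7129 m/s
R = v₀² × sin(2θ) / g = 49.7129² × sin(2 × 50°) / 9.81 = 2471.37 × 0.984808 / 9.81 = 248.1 m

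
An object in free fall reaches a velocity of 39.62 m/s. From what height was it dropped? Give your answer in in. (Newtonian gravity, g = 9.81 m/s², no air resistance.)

h = v² / (2g) = 39.62² / (2 × 9.81) = 80.0074 m
h = 80.0074 m / 0.0254 = 3150 in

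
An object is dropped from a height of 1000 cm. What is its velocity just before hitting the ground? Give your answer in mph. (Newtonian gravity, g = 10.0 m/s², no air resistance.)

h = 1000 cm × 0.01 = 10.0 m
v = √(2gh) = √(2 × 10.0 × 10.0) = 14.14214 m/s
v = 14.14214 m/s / 0.44704 = 31.64 mph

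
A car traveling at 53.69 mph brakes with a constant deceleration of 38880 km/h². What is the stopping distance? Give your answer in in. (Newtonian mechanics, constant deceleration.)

v₀ = 53.69 mph × 0.44704 = 24.0016 m/s
a = 38880 km/h² × 7.716049382716049e-05 = 3.0 m/s²
d = v₀² / (2a) = 24.0016² / (2 × 3.0) = 576.077 / 6.0 = 96.0128 m
d = 96.0128 m / 0.0254 = 3780 in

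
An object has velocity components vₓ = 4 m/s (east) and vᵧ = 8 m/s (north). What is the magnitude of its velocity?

|v| = √(vₓ² + vᵧ²) = √(4² + 8²) = √(80) = 8.94 m/s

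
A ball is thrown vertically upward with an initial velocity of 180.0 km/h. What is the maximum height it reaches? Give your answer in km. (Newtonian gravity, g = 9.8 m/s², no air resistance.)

v₀ = 180.0 km/h × 0.2777777777777778 = 50.0 m/s
h_max = v₀² / (2g) = 50.0² / (2 × 9.8) = 2500.0 / 19.6 = 127.551 m
h_max = 127.551 m / 1000.0 = 0.1276 km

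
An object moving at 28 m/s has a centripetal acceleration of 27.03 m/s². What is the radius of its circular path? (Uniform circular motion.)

r = v²/a_c = 28²/27.03 = 29.0 m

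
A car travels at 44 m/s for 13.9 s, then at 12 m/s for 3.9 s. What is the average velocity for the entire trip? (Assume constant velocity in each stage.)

d₁ = v₁t₁ = 44 × 13.9 = 611.6 m
d₂ = v₂t₂ = 12 × 3.9 = 46.8 m
d_total = 658.4 m, t_total = 17.8 s
v_avg = d_total/t_total = 658.4/17.8 = 36.99 m/s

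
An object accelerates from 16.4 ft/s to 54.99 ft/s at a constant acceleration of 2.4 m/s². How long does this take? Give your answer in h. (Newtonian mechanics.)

v₀ = 16.4 ft/s × 0.3048 = 4.99872 m/s
v = 54.99 ft/s × 0.3048 = 16.761 m/s
t = (v - v₀) / a = (16.761 - 4.99872) / 2.4 = 4.90095 s
t = 4.90095 s / 3600.0 = 0.001361 h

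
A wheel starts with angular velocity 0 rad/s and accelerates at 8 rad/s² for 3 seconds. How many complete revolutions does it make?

θ = ω₀t + ½αt² = 0×3 + ½×8×3² = 36.0 rad
Total revolutions = θ/(2π) = 36.0/(2π) = 5.73
Complete revolutions = ⌊5.73⌋ = 5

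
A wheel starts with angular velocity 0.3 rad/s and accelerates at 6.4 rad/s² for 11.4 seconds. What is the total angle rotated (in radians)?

θ = ω₀t + ½αt² = 0.3×11.4 + ½×6.4×11.4² = 419.29 rad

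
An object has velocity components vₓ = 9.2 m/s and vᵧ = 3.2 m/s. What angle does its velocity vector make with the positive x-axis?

θ = arctan(vᵧ/vₓ) = arctan(3.2/9.2) = 19.18°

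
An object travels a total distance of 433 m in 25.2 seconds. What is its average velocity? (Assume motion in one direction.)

v_avg = Δd / Δt = 433 / 25.2 = 17.18 m/s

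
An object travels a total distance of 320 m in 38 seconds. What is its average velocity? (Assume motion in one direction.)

v_avg = Δd / Δt = 320 / 38 = 8.42 m/s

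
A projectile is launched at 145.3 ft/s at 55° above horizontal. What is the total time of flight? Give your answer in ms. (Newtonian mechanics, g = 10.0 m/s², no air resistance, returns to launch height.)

v₀ = 145.3 ft/s × 0.3048 = 44.2874 m/s
T = 2 × v₀ × sin(θ) / g = 2 × 44.2874 × sin(55°) / 10.0 = 2 × 44.2874 × 0.819152 / 10.0 = 7.25562 s
T = 7.25562 s / 0.001 = 7256 ms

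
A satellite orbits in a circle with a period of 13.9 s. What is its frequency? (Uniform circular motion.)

f = 1/T = 1/13.9 = 0.0719 Hz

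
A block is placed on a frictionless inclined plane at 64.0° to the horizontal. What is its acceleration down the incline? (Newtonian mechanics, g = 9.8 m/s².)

a = g sin(θ) = 9.8 × sin(64.0°) = 9.8 × 0.8988 = 8.81 m/s²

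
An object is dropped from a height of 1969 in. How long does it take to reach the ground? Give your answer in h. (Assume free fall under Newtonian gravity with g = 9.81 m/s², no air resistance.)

h = 1969 in × 0.0254 = 50.0126 m
t = √(2h/g) = √(2 × 50.0126 / 9.81) = 3.19316 s
t = 3.19316 s / 3600.0 = 0.000887 h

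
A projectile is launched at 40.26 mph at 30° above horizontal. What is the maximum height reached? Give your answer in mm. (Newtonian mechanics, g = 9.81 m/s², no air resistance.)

v₀ = 40.26 mph × 0.44704 = 17.9978 m/s
H = v₀² × sin²(θ) / (2g) = 17.9978² × sin(30°)² / (2 × 9.81) = 323.921 × 0.25 / 19.62 = 4.12743 m
H = 4.12743 m / 0.001 = 4127 mm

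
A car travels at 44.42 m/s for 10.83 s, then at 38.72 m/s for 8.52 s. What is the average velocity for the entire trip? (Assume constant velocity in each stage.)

d₁ = v₁t₁ = 44.42 × 10.83 = 481.0686 m
d₂ = v₂t₂ = 38.72 × 8.52 = 329.8944 m
d_total = 810.963 m, t_total = 19.35 s
v_avg = d_total/t_total = 810.963/19.35 = 41.91 m/s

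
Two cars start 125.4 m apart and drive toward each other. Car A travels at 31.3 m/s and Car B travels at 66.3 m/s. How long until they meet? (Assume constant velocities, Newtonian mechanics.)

Combined speed: v_combined = 31.3 + 66.3 = 97.6 m/s
Time to meet: t = d/v_combined = 125.4/97.6 = 1.28 s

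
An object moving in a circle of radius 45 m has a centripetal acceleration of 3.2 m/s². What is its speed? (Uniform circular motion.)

v = √(a_c × r) = √(3.2 × 45) = 12.0 m/s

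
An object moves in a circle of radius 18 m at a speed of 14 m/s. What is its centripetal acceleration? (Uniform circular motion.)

a_c = v²/r = 14²/18 = 196/18 = 10.89 m/s²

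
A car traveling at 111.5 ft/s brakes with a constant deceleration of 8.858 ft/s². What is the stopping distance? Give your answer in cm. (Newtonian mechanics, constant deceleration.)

v₀ = 111.5 ft/s × 0.3048 = 33.9852 m/s
a = 8.858 ft/s² × 0.3048 = 2.69992 m/s²
d = v₀² / (2a) = 33.9852² / (2 × 2.69992) = 1154.99 / 5.39984 = 213.893 m
d = 213.893 m / 0.01 = 21390 cm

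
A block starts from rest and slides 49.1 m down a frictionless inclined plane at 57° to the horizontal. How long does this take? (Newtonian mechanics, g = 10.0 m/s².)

a = g sin(θ) = 10.0 × sin(57°) = 8.3867 m/s²
t = √(2d/a) = √(2 × 49.1 / 8.3867) = 3.42 s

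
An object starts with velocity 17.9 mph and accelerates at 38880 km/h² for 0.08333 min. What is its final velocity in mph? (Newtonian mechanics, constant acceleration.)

v₀ = 17.9 mph × 0.44704 = 8.00202 m/s
a = 38880 km/h² × 7.716049382716049e-05 = 3.0 m/s²
t = 0.08333 min × 60.0 = 4.9998 s
v = v₀ + a × t = 8.00202 + 3.0 × 4.9998 = 23.0014 m/s
v = 23.0014 m/s / 0.44704 = 51.45 mph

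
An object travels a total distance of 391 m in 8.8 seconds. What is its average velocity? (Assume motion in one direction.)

v_avg = Δd / Δt = 391 / 8.8 = 44.43 m/s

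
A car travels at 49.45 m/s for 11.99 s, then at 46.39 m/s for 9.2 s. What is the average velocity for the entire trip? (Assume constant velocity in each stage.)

d₁ = v₁t₁ = 49.45 × 11.99 = 592.9055 m
d₂ = v₂t₂ = 46.39 × 9.2 = 426.788 m
d_total = 1019.6935 m, t_total = 21.19 s
v_avg = d_total/t_total = 1019.6935/21.19 = 48.12 m/s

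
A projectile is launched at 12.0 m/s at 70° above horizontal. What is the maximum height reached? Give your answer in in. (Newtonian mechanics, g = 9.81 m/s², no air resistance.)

H = v₀² × sin²(θ) / (2g) = 12.0² × sin(70°)² / (2 × 9.81) = 144.0 × 0.883022 / 19.62 = 6.4809 m
H = 6.4809 m / 0.0254 = 255.2 in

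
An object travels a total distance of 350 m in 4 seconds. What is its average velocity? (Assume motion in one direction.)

v_avg = Δd / Δt = 350 / 4 = 87.5 m/s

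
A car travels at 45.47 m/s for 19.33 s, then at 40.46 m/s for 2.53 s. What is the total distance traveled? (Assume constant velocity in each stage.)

d₁ = v₁t₁ = 45.47 × 19.33 = 878.9351 m
d₂ = v₂t₂ = 40.46 × 2.53 = 102.3638 m
d_total = 878.9351 + 102.3638 = 981.3 m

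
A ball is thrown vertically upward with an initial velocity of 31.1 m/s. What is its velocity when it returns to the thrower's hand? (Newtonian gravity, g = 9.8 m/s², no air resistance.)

By conservation of energy (no air resistance), the ball returns to the throw height with the same speed as launch, but directed downward.
|v_ground| = v₀ = 31.1 m/s
v_ground = 31.1 m/s (downward)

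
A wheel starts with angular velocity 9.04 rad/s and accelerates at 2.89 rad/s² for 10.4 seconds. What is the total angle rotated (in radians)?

θ = ω₀t + ½αt² = 9.04×10.4 + ½×2.89×10.4² = 250.31 rad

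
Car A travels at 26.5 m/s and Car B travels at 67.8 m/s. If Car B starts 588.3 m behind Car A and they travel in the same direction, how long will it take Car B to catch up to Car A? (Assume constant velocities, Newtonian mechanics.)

Relative speed: v_rel = 67.8 - 26.5 = 41.3 m/s
Time to catch: t = d₀/v_rel = 588.3/41.3 = 14.24 s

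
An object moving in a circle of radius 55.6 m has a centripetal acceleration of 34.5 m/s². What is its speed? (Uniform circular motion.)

v = √(a_c × r) = √(34.5 × 55.6) = 43.8 m/s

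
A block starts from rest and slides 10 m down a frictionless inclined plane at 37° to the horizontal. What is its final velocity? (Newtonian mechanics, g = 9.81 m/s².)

a = g sin(θ) = 9.81 × sin(37°) = 5.9038 m/s²
v = √(2ad) = √(2 × 5.9038 × 10) = 10.87 m/s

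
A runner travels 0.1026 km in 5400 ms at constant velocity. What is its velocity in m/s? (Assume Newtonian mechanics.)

d = 0.1026 km × 1000.0 = 102.6 m
t = 5400 ms × 0.001 = 5.4 s
v = d / t = 102.6 / 5.4 = 19.0 m/s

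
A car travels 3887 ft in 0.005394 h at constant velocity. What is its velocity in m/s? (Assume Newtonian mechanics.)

d = 3887 ft × 0.3048 = 1184.76 m
t = 0.005394 h × 3600.0 = 19.4184 s
v = d / t = 1184.76 / 19.4184 = 61.01 m/s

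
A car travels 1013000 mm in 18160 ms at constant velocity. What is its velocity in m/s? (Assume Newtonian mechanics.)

d = 1013000 mm × 0.001 = 1013.0 m
t = 18160 ms × 0.001 = 18.16 s
v = d / t = 1013.0 / 18.16 = 55.78 m/s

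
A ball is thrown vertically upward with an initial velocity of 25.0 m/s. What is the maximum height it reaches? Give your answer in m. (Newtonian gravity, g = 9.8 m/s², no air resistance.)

h_max = v₀² / (2g) = 25.0² / (2 × 9.8) = 625.0 / 19.6 = 31.89 m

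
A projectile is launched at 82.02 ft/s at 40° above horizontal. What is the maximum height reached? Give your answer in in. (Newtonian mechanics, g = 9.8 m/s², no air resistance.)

v₀ = 82.02 ft/s × 0.3048 = 24.9997 m/s
H = v₀² × sin²(θ) / (2g) = 24.9997² × sin(40°)² / (2 × 9.8) = 624.985 × 0.413176 / 19.6 = 13.1749 m
H = 13.1749 m / 0.0254 = 518.7 in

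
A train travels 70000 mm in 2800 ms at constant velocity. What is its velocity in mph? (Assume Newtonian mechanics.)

d = 70000 mm × 0.001 = 70.0 m
t = 2800 ms × 0.001 = 2.8 s
v = d / t = 70.0 / 2.8 = 25.0 m/s
v = 25.0 m/s / 0.44704 = 55.92 mph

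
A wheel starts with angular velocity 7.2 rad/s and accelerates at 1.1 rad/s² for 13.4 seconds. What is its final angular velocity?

ω = ω₀ + αt = 7.2 + 1.1 × 13.4 = 21.94 rad/s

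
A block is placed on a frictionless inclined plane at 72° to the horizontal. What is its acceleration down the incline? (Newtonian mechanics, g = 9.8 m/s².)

a = g sin(θ) = 9.8 × sin(72°) = 9.8 × 0.9511 = 9.32 m/s²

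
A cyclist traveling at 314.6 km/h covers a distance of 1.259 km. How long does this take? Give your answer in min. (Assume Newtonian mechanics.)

d = 1.259 km × 1000.0 = 1259.0 m
v = 314.6 km/h × 0.2777777777777778 = 87.3889 m/s
t = d / v = 1259.0 / 87.3889 = 14.4069 s
t = 14.4069 s / 60.0 = 0.2401 min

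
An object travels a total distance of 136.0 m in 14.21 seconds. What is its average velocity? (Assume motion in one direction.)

v_avg = Δd / Δt = 136.0 / 14.21 = 9.57 m/s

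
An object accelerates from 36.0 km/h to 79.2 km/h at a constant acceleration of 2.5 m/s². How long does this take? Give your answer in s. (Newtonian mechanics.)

v₀ = 36.0 km/h × 0.2777777777777778 = 10.0 m/s
v = 79.2 km/h × 0.2777777777777778 = 22.0 m/s
t = (v - v₀) / a = (22.0 - 10.0) / 2.5 = 4.8 s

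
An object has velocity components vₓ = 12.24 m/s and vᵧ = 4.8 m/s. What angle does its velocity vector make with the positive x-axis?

θ = arctan(vᵧ/vₓ) = arctan(4.8/12.24) = 21.41°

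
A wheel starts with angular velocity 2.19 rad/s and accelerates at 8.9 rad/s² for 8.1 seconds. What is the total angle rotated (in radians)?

θ = ω₀t + ½αt² = 2.19×8.1 + ½×8.9×8.1² = 309.7 rad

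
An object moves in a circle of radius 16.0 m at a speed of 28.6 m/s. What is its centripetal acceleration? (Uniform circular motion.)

a_c = v²/r = 28.6²/16.0 = 817.96/16.0 = 51.12 m/s²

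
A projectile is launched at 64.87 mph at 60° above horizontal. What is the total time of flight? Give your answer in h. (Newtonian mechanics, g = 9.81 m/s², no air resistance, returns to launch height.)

v₀ = 64.87 mph × 0.44704 = 28.9995 m/s
T = 2 × v₀ × sin(θ) / g = 2 × 28.9995 × sin(60°) / 9.81 = 2 × 28.9995 × 0.866025 / 9.81 = 5.12014 s
T = 5.12014 s / 3600.0 = 0.001422 h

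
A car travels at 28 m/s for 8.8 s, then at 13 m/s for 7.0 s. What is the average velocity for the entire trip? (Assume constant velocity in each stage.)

d₁ = v₁t₁ = 28 × 8.8 = 246.4 m
d₂ = v₂t₂ = 13 × 7.0 = 91.0 m
d_total = 337.4 m, t_total = 15.8 s
v_avg = d_total/t_total = 337.4/15.8 = 21.35 m/s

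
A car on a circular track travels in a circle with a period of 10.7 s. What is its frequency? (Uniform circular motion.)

f = 1/T = 1/10.7 = 0.0935 Hz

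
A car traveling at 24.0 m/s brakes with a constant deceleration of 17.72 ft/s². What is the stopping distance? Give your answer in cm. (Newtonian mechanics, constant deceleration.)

a = 17.72 ft/s² × 0.3048 = 5.40106 m/s²
d = v₀² / (2a) = 24.0² / (2 × 5.40106) = 576.0 / 10.8021 = 53.323 m
d = 53.323 m / 0.01 = 5332 cm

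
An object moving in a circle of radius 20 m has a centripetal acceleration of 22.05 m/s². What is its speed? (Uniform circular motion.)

v = √(a_c × r) = √(22.05 × 20) = 21.0 m/s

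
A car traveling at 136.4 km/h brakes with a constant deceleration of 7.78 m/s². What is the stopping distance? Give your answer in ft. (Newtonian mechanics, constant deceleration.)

v₀ = 136.4 km/h × 0.2777777777777778 = 37.8889 m/s
d = v₀² / (2a) = 37.8889² / (2 × 7.78) = 1435.57 / 15.56 = 92.2603 m
d = 92.2603 m / 0.3048 = 302.7 ft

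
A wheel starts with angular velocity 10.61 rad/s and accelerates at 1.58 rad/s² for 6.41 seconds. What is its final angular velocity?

ω = ω₀ + αt = 10.61 + 1.58 × 6.41 = 20.74 rad/s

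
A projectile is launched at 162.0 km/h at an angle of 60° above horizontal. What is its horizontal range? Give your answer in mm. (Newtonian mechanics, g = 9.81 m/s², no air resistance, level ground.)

v₀ = 162.0 km/h × 0.2777777777777778 = 45.0 m/s
R = v₀² × sin(2θ) / g = 45.0² × sin(2 × 60°) / 9.81 = 2025.0 × 0.866025 / 9.81 = 178.767 m
R = 178.767 m / 0.001 = 178800 mm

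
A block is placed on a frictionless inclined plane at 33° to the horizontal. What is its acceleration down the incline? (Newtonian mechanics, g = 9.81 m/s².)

a = g sin(θ) = 9.81 × sin(33°) = 9.81 × 0.5446 = 5.34 m/s²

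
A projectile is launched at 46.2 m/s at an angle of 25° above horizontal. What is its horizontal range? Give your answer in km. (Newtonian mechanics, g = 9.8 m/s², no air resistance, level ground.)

R = v₀² × sin(2θ) / g = 46.2² × sin(2 × 25°) / 9.8 = 2134.44 × 0.766044 / 9.8 = 166.844 m
R = 166.844 m / 1000.0 = 0.1668 km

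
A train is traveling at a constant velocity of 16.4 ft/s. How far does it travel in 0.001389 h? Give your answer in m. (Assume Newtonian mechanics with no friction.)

v = 16.4 ft/s × 0.3048 = 4.99872 m/s
t = 0.001389 h × 3600.0 = 5.0004 s
d = v × t = 4.99872 × 5.0004 = 25.0 m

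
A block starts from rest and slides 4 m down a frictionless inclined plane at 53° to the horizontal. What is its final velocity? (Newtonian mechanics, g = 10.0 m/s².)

a = g sin(θ) = 10.0 × sin(53°) = 7.9864 m/s²
v = √(2ad) = √(2 × 7.9864 × 4) = 7.99 m/s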